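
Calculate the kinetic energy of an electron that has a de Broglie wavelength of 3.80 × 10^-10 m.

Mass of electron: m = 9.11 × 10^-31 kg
1.67 × 10^-18 J (or 10.4 eV)

From λ = h/√(2mKE), we solve for KE:

λ² = h²/(2mKE)
KE = h²/(2mλ²)
KE = (6.626 × 10^-34 J·s)² / (2 × 9.11 × 10^-31 kg × (3.80 × 10^-10 m)²)
KE = 1.67 × 10^-18 J
KE = 10.4 eV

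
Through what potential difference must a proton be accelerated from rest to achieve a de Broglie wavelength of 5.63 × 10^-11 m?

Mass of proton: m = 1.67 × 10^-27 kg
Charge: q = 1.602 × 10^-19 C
2.59 × 10^-1 V

From λ = h/√(2mqV), we solve for V:

λ² = h²/(2mqV)
V = h²/(2mqλ²)
V = (6.626 × 10^-34 J·s)² / (2 × 1.67 × 10^-27 kg × 1.602 × 10^-19 C × (5.63 × 10^-11 m)²)
V = 2.59 × 10^-1 V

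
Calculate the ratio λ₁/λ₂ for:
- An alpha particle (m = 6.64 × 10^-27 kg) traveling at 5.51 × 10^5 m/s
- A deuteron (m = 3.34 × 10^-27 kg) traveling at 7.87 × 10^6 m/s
λ₁/λ₂ = 7.18

Using λ = h/(mv):

λ₁ = h/(m₁v₁) = 1.81 × 10^-13 m
λ₂ = h/(m₂v₂) = 2.52 × 10^-14 m

Ratio λ₁/λ₂ = (m₂v₂)/(m₁v₁)
         = (3.34 × 10^-27 kg × 7.87 × 10^6 m/s) / (6.64 × 10^-27 kg × 5.51 × 10^5 m/s)
         = 7.18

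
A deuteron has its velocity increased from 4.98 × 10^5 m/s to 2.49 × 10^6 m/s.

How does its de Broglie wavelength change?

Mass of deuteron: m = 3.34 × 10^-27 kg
The wavelength decreases by a factor of 5.

Using λ = h/(mv):

Initial wavelength: λ₁ = h/(mv₁) = 3.98 × 10^-13 m
Final wavelength: λ₂ = h/(mv₂) = 7.97 × 10^-14 m

Since λ ∝ 1/v, when velocity increases by a factor of 5, the wavelength decreases by a factor of 5.

λ₂/λ₁ = v₁/v₂ = 1/5

The wavelength decreases by a factor of 5.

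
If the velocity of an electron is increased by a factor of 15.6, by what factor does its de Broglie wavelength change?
The wavelength decreases by a factor of 15.6.

From λ = h/(mv), the wavelength is inversely proportional to velocity:

λ ∝ 1/v

If v → 15.6v, then λ → λ/15.6

When velocity is increased by a factor of 15.6, the wavelength decreases by a factor of 15.6.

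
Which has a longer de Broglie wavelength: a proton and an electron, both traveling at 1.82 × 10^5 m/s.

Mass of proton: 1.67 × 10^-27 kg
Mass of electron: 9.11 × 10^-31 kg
The electron has the longer wavelength.

Using λ = h/(mv), since both particles have the same velocity, the wavelength depends only on mass.

For proton: λ₁ = h/(m₁v) = 2.18 × 10^-12 m
For electron: λ₂ = h/(m₂v) = 4.00 × 10^-9 m

Since λ ∝ 1/m at constant velocity, the lighter particle has the longer wavelength.

The electron has the longer de Broglie wavelength.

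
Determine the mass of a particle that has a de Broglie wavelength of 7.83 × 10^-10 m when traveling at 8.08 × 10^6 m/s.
1.05 × 10^-31 kg

From the de Broglie relation λ = h/(mv), we solve for m:

m = h/(λv)
m = (6.626 × 10^-34 J·s) / (7.83 × 10^-10 m × 8.08 × 10^6 m/s)
m = 1.05 × 10^-31 kg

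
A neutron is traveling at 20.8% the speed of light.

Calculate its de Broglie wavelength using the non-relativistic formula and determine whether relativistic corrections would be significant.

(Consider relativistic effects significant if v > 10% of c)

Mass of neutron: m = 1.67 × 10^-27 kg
Yes, relativistic corrections are needed.

Using the non-relativistic de Broglie formula λ = h/(mv):

v = 20.8% × c = 6.236 × 10^7 m/s

λ = h/(mv)
λ = (6.626 × 10^-34 J·s) / (1.67 × 10^-27 kg × 6.236 × 10^7 m/s)
λ = 6.36 × 10^-15 m

Since v = 20.8% of c > 10% of c, relativistic corrections ARE significant and the actual wavelength would differ from this non-relativistic estimate.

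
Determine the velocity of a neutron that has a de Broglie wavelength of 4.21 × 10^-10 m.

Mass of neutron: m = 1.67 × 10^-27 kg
9.42 × 10^2 m/s

From the de Broglie relation λ = h/(mv), we solve for v:

v = h/(mλ)
v = (6.626 × 10^-34 J·s) / (1.67 × 10^-27 kg × 4.21 × 10^-10 m)
v = 9.42 × 10^2 m/s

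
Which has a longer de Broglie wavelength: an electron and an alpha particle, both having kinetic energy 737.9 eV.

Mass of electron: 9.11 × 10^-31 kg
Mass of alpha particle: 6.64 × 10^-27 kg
The electron has the longer wavelength.

Using λ = h/√(2mKE):

For electron: λ₁ = h/√(2m₁KE) = 4.51 × 10^-11 m
For alpha particle: λ₂ = h/√(2m₂KE) = 5.29 × 10^-13 m

Since λ ∝ 1/√m at constant kinetic energy, the lighter particle has the longer wavelength.

The electron has the longer de Broglie wavelength.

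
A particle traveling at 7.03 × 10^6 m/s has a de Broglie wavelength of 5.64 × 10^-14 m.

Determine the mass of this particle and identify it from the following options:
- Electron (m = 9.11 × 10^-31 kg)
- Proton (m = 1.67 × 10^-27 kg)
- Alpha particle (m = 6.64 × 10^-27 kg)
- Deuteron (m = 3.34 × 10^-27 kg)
The particle is a proton.

From λ = h/(mv), solve for mass:

m = h/(λv)
m = (6.626 × 10^-34 J·s) / (5.64 × 10^-14 m × 7.03 × 10^6 m/s)
m = 1.67 × 10^-27 kg

Comparing with the listed masses, this is closest to a proton.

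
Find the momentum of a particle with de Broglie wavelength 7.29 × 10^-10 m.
9.09 × 10^-25 kg·m/s

From the de Broglie relation λ = h/p, we solve for p:

p = h/λ
p = (6.626 × 10^-34 J·s) / (7.29 × 10^-10 m)
p = 9.09 × 10^-25 kg·m/s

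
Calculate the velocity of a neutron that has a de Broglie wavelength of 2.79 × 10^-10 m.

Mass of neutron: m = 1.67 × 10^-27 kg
1.42 × 10^3 m/s

From the de Broglie relation λ = h/(mv), we solve for v:

v = h/(mλ)
v = (6.626 × 10^-34 J·s) / (1.67 × 10^-27 kg × 2.79 × 10^-10 m)
v = 1.42 × 10^3 m/s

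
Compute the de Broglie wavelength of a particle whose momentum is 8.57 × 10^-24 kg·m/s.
7.73 × 10^-11 m

Using the de Broglie relation λ = h/p:

λ = h/p
λ = (6.626 × 10^-34 J·s) / (8.57 × 10^-24 kg·m/s)
λ = 7.73 × 10^-11 m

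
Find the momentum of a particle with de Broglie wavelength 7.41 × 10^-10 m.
8.94 × 10^-25 kg·m/s

From the de Broglie relation λ = h/p, we solve for p:

p = h/λ
p = (6.626 × 10^-34 J·s) / (7.41 × 10^-10 m)
p = 8.94 × 10^-25 kg·m/s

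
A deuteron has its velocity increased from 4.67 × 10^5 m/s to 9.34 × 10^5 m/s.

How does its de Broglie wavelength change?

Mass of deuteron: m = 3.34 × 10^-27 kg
The wavelength decreases by a factor of 2.

Using λ = h/(mv):

Initial wavelength: λ₁ = h/(mv₁) = 4.25 × 10^-13 m
Final wavelength: λ₂ = h/(mv₂) = 2.12 × 10^-13 m

Since λ ∝ 1/v, when velocity increases by a factor of 2, the wavelength decreases by a factor of 2.

λ₂/λ₁ = v₁/v₂ = 1/2

The wavelength decreases by a factor of 2.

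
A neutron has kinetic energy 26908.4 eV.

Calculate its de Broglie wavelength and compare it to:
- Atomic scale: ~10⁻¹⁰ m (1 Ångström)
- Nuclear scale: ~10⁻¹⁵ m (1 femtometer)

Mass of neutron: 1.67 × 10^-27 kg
λ = 1.75 × 10^-13 m, which is between nuclear and atomic scales.

Using λ = h/√(2mKE):

KE = 26908.4 eV = 4.311 × 10^-15 J

λ = h/√(2mKE)
λ = (6.626 × 10^-34 J·s) / √(2 × 1.67 × 10^-27 kg × 4.311 × 10^-15 J)
λ = 1.75 × 10^-13 m

Comparison:
- Atomic scale (10⁻¹⁰ m): λ is 0.0017× this size
- Nuclear scale (10⁻¹⁵ m): λ is 1.7e+02× this size

The wavelength is between nuclear and atomic scales.

This wavelength is appropriate for probing atomic structure but too large for nuclear physics experiments.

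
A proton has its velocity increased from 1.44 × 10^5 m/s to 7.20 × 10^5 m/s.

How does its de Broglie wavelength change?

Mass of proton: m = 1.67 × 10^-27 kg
The wavelength decreases by a factor of 5.

Using λ = h/(mv):

Initial wavelength: λ₁ = h/(mv₁) = 2.76 × 10^-12 m
Final wavelength: λ₂ = h/(mv₂) = 5.51 × 10^-13 m

Since λ ∝ 1/v, when velocity increases by a factor of 5, the wavelength decreases by a factor of 5.

λ₂/λ₁ = v₁/v₂ = 1/5

The wavelength decreases by a factor of 5.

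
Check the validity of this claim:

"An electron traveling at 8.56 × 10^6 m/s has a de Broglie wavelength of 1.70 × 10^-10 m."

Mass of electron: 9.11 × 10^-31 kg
False

The claim is incorrect.

Using λ = h/(mv):
λ = (6.626 × 10^-34 J·s) / (9.11 × 10^-31 kg × 8.56 × 10^6 m/s)
λ = 8.50 × 10^-11 m

The actual wavelength differs from the claimed 1.70 × 10^-10 m.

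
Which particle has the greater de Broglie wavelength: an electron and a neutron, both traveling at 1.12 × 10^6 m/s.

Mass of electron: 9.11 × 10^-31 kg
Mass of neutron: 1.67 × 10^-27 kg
The electron has the longer wavelength.

Using λ = h/(mv), since both particles have the same velocity, the wavelength depends only on mass.

For electron: λ₁ = h/(m₁v) = 6.49 × 10^-10 m
For neutron: λ₂ = h/(m₂v) = 3.54 × 10^-13 m

Since λ ∝ 1/m at constant velocity, the lighter particle has the longer wavelength.

The electron has the longer de Broglie wavelength.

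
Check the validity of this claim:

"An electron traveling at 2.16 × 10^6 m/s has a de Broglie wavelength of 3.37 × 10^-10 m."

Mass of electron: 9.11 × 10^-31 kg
True

The claim is correct.

Using λ = h/(mv):
λ = (6.626 × 10^-34 J·s) / (9.11 × 10^-31 kg × 2.16 × 10^6 m/s)
λ = 3.37 × 10^-10 m

This matches the claimed value.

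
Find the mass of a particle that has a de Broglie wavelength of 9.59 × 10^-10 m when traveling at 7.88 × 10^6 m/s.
8.77 × 10^-32 kg

From the de Broglie relation λ = h/(mv), we solve for m:

m = h/(λv)
m = (6.626 × 10^-34 J·s) / (9.59 × 10^-10 m × 7.88 × 10^6 m/s)
m = 8.77 × 10^-32 kg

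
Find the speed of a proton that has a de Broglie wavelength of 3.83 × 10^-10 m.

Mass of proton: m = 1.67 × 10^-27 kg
1.04 × 10^3 m/s

From the de Broglie relation λ = h/(mv), we solve for v:

v = h/(mλ)
v = (6.626 × 10^-34 J·s) / (1.67 × 10^-27 kg × 3.83 × 10^-10 m)
v = 1.04 × 10^3 m/s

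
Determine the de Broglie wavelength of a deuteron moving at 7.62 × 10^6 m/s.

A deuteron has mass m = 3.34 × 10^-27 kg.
2.60 × 10^-14 m

Using the de Broglie relation λ = h/(mv):

λ = h/(mv)
λ = (6.626 × 10^-34 J·s) / (3.34 × 10^-27 kg × 7.62 × 10^6 m/s)
λ = 2.60 × 10^-14 m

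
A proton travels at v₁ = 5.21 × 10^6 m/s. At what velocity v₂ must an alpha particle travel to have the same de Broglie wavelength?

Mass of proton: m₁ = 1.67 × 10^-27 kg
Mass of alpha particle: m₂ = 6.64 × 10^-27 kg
v₂ = 1.31 × 10^6 m/s

For equal de Broglie wavelengths: λ₁ = λ₂

h/(m₁v₁) = h/(m₂v₂)
m₁v₁ = m₂v₂
v₂ = v₁ · (m₁/m₂)

v₂ = 5.21 × 10^6 m/s × (1.67 × 10^-27 kg / 6.64 × 10^-27 kg)
v₂ = 1.31 × 10^6 m/s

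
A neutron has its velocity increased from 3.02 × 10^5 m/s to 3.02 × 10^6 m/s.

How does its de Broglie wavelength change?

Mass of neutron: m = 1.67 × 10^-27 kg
The wavelength decreases by a factor of 10.

Using λ = h/(mv):

Initial wavelength: λ₁ = h/(mv₁) = 1.31 × 10^-12 m
Final wavelength: λ₂ = h/(mv₂) = 1.31 × 10^-13 m

Since λ ∝ 1/v, when velocity increases by a factor of 10, the wavelength decreases by a factor of 10.

λ₂/λ₁ = v₁/v₂ = 1/10

The wavelength decreases by a factor of 10.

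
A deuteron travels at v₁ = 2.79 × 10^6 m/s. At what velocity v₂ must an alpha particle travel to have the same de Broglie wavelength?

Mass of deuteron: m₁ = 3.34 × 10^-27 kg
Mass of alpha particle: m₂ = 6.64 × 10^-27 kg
v₂ = 1.40 × 10^6 m/s

For equal de Broglie wavelengths: λ₁ = λ₂

h/(m₁v₁) = h/(m₂v₂)
m₁v₁ = m₂v₂
v₂ = v₁ · (m₁/m₂)

v₂ = 2.79 × 10^6 m/s × (3.34 × 10^-27 kg / 6.64 × 10^-27 kg)
v₂ = 1.40 × 10^6 m/s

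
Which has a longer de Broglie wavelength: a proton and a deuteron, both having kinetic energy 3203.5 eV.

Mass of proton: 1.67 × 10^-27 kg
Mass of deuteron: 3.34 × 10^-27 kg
The proton has the longer wavelength.

Using λ = h/√(2mKE):

For proton: λ₁ = h/√(2m₁KE) = 5.06 × 10^-13 m
For deuteron: λ₂ = h/√(2m₂KE) = 3.58 × 10^-13 m

Since λ ∝ 1/√m at constant kinetic energy, the lighter particle has the longer wavelength.

The proton has the longer de Broglie wavelength.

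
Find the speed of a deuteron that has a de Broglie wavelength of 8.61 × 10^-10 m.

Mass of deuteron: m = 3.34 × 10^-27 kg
2.30 × 10^2 m/s

From the de Broglie relation λ = h/(mv), we solve for v:

v = h/(mλ)
v = (6.626 × 10^-34 J·s) / (3.34 × 10^-27 kg × 8.61 × 10^-10 m)
v = 2.30 × 10^2 m/s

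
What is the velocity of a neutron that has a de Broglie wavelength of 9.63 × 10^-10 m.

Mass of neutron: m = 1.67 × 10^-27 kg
4.12 × 10^2 m/s

From the de Broglie relation λ = h/(mv), we solve for v:

v = h/(mλ)
v = (6.626 × 10^-34 J·s) / (1.67 × 10^-27 kg × 9.63 × 10^-10 m)
v = 4.12 × 10^2 m/s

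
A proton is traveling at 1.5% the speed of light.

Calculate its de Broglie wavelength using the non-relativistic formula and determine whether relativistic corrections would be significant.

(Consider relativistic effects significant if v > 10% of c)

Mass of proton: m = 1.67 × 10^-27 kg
No, relativistic corrections are not needed.

Using the non-relativistic de Broglie formula λ = h/(mv):

v = 1.5% × c = 4.497 × 10^6 m/s

λ = h/(mv)
λ = (6.626 × 10^-34 J·s) / (1.67 × 10^-27 kg × 4.497 × 10^6 m/s)
λ = 8.82 × 10^-14 m

Since v = 1.5% of c < 10% of c, relativistic corrections are NOT significant and this non-relativistic result is a good approximation.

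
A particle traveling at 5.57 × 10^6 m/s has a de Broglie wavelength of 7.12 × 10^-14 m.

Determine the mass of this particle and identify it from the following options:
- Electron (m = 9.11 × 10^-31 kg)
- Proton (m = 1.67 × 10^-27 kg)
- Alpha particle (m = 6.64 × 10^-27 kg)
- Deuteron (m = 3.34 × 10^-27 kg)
The particle is a proton.

From λ = h/(mv), solve for mass:

m = h/(λv)
m = (6.626 × 10^-34 J·s) / (7.12 × 10^-14 m × 5.57 × 10^6 m/s)
m = 1.67 × 10^-27 kg

Comparing with the listed masses, this is closest to a proton.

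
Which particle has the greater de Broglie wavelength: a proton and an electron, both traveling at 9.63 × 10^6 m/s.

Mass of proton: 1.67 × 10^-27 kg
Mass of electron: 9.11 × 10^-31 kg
The electron has the longer wavelength.

Using λ = h/(mv), since both particles have the same velocity, the wavelength depends only on mass.

For proton: λ₁ = h/(m₁v) = 4.12 × 10^-14 m
For electron: λ₂ = h/(m₂v) = 7.55 × 10^-11 m

Since λ ∝ 1/m at constant velocity, the lighter particle has the longer wavelength.

The electron has the longer de Broglie wavelength.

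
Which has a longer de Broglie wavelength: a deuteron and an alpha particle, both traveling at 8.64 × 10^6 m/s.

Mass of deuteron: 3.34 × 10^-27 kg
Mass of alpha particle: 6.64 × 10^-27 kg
The deuteron has the longer wavelength.

Using λ = h/(mv), since both particles have the same velocity, the wavelength depends only on mass.

For deuteron: λ₁ = h/(m₁v) = 2.30 × 10^-14 m
For alpha particle: λ₂ = h/(m₂v) = 1.15 × 10^-14 m

Since λ ∝ 1/m at constant velocity, the lighter particle has the longer wavelength.

The deuteron has the longer de Broglie wavelength.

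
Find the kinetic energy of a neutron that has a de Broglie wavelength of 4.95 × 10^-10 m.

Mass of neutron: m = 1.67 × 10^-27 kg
5.36 × 10^-22 J (or 3.35 × 10^-3 eV)

From λ = h/√(2mKE), we solve for KE:

λ² = h²/(2mKE)
KE = h²/(2mλ²)
KE = (6.626 × 10^-34 J·s)² / (2 × 1.67 × 10^-27 kg × (4.95 × 10^-10 m)²)
KE = 5.36 × 10^-22 J
KE = 3.35 × 10^-3 eV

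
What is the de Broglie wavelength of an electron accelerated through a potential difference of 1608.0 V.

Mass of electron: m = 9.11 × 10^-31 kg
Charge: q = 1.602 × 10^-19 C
3.06 × 10^-11 m

When a particle is accelerated through voltage V, it gains kinetic energy KE = qV.

The de Broglie wavelength is then λ = h/√(2mqV):

λ = h/√(2mqV)
λ = (6.626 × 10^-34 J·s) / √(2 × 9.11 × 10^-31 kg × 1.602 × 10^-19 C × 1608.0 V)
λ = 3.06 × 10^-11 m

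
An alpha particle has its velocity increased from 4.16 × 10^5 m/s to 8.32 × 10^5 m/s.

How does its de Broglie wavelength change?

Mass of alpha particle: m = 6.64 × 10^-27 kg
The wavelength decreases by a factor of 2.

Using λ = h/(mv):

Initial wavelength: λ₁ = h/(mv₁) = 2.40 × 10^-13 m
Final wavelength: λ₂ = h/(mv₂) = 1.20 × 10^-13 m

Since λ ∝ 1/v, when velocity increases by a factor of 2, the wavelength decreases by a factor of 2.

λ₂/λ₁ = v₁/v₂ = 1/2

The wavelength decreases by a factor of 2.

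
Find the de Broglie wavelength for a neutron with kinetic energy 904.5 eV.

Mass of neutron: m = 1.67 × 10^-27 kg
9.52 × 10^-13 m

Using λ = h/√(2mKE):

First convert KE to Joules: KE = 904.5 eV = 1.449 × 10^-16 J

λ = h/√(2mKE)
λ = (6.626 × 10^-34 J·s) / √(2 × 1.67 × 10^-27 kg × 1.449 × 10^-16 J)
λ = 9.52 × 10^-13 m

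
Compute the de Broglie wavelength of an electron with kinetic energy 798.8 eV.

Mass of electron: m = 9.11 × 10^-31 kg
4.34 × 10^-11 m

Using λ = h/√(2mKE):

First convert KE to Joules: KE = 798.8 eV = 1.280 × 10^-16 J

λ = h/√(2mKE)
λ = (6.626 × 10^-34 J·s) / √(2 × 9.11 × 10^-31 kg × 1.280 × 10^-16 J)
λ = 4.34 × 10^-11 m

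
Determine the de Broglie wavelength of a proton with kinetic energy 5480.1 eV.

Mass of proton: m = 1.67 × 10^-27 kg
3.87 × 10^-13 m

Using λ = h/√(2mKE):

First convert KE to Joules: KE = 5480.1 eV = 8.780 × 10^-16 J

λ = h/√(2mKE)
λ = (6.626 × 10^-34 J·s) / √(2 × 1.67 × 10^-27 kg × 8.780 × 10^-16 J)
λ = 3.87 × 10^-13 m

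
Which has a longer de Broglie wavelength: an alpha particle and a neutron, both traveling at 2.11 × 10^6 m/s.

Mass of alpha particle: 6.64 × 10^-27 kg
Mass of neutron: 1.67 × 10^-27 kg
The neutron has the longer wavelength.

Using λ = h/(mv), since both particles have the same velocity, the wavelength depends only on mass.

For alpha particle: λ₁ = h/(m₁v) = 4.73 × 10^-14 m
For neutron: λ₂ = h/(m₂v) = 1.88 × 10^-13 m

Since λ ∝ 1/m at constant velocity, the lighter particle has the longer wavelength.

The neutron has the longer de Broglie wavelength.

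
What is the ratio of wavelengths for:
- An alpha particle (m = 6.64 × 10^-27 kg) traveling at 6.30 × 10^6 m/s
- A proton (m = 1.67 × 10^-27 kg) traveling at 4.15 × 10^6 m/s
λ₁/λ₂ = 0.166

Using λ = h/(mv):

λ₁ = h/(m₁v₁) = 1.58 × 10^-14 m
λ₂ = h/(m₂v₂) = 9.56 × 10^-14 m

Ratio λ₁/λ₂ = (m₂v₂)/(m₁v₁)
         = (1.67 × 10^-27 kg × 4.15 × 10^6 m/s) / (6.64 × 10^-27 kg × 6.30 × 10^6 m/s)
         = 0.166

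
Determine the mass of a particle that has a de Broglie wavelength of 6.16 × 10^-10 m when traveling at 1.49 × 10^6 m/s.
7.22 × 10^-31 kg

From the de Broglie relation λ = h/(mv), we solve for m:

m = h/(λv)
m = (6.626 × 10^-34 J·s) / (6.16 × 10^-10 m × 1.49 × 10^6 m/s)
m = 7.22 × 10^-31 kg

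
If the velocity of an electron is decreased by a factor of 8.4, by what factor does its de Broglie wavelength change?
The wavelength increases by a factor of 8.4.

From λ = h/(mv), the wavelength is inversely proportional to velocity:

λ ∝ 1/v

If v → v/8.4, then λ → 8.4λ

When velocity is decreased by a factor of 8.4, the wavelength increases by a factor of 8.4.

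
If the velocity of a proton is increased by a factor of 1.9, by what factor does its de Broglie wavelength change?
The wavelength decreases by a factor of 1.9.

From λ = h/(mv), the wavelength is inversely proportional to velocity:

λ ∝ 1/v

If v → 1.9v, then λ → λ/1.9

When velocity is increased by a factor of 1.9, the wavelength decreases by a factor of 1.9.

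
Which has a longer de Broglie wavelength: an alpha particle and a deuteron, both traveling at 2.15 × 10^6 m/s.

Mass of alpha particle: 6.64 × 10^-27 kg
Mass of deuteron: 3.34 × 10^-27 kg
The deuteron has the longer wavelength.

Using λ = h/(mv), since both particles have the same velocity, the wavelength depends only on mass.

For alpha particle: λ₁ = h/(m₁v) = 4.64 × 10^-14 m
For deuteron: λ₂ = h/(m₂v) = 9.23 × 10^-14 m

Since λ ∝ 1/m at constant velocity, the lighter particle has the longer wavelength.

The deuteron has the longer de Broglie wavelength.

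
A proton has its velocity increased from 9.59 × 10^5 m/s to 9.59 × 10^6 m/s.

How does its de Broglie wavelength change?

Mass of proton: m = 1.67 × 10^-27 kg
The wavelength decreases by a factor of 10.

Using λ = h/(mv):

Initial wavelength: λ₁ = h/(mv₁) = 4.14 × 10^-13 m
Final wavelength: λ₂ = h/(mv₂) = 4.14 × 10^-14 m

Since λ ∝ 1/v, when velocity increases by a factor of 10, the wavelength decreases by a factor of 10.

λ₂/λ₁ = v₁/v₂ = 1/10

The wavelength decreases by a factor of 10.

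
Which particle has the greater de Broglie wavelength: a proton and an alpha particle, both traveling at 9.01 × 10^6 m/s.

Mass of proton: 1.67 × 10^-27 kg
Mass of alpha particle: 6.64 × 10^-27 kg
The proton has the longer wavelength.

Using λ = h/(mv), since both particles have the same velocity, the wavelength depends only on mass.

For proton: λ₁ = h/(m₁v) = 4.40 × 10^-14 m
For alpha particle: λ₂ = h/(m₂v) = 1.11 × 10^-14 m

Since λ ∝ 1/m at constant velocity, the lighter particle has the longer wavelength.

The proton has the longer de Broglie wavelength.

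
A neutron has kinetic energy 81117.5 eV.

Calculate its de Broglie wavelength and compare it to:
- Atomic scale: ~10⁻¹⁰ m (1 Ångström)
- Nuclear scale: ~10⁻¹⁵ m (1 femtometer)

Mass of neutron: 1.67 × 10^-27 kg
λ = 1.01 × 10^-13 m, which is between nuclear and atomic scales.

Using λ = h/√(2mKE):

KE = 81117.5 eV = 1.300 × 10^-14 J

λ = h/√(2mKE)
λ = (6.626 × 10^-34 J·s) / √(2 × 1.67 × 10^-27 kg × 1.300 × 10^-14 J)
λ = 1.01 × 10^-13 m

Comparison:
- Atomic scale (10⁻¹⁰ m): λ is 0.001× this size
- Nuclear scale (10⁻¹⁵ m): λ is 1e+02× this size

The wavelength is between nuclear and atomic scales.

This wavelength is appropriate for probing atomic structure but too large for nuclear physics experiments.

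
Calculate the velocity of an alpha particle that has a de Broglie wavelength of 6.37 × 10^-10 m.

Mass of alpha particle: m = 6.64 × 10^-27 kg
1.57 × 10^2 m/s

From the de Broglie relation λ = h/(mv), we solve for v:

v = h/(mλ)
v = (6.626 × 10^-34 J·s) / (6.64 × 10^-27 kg × 6.37 × 10^-10 m)
v = 1.57 × 10^2 m/s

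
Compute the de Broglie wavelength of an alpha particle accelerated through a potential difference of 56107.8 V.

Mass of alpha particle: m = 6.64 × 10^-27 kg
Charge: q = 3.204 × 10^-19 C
4.29 × 10^-14 m

When a particle is accelerated through voltage V, it gains kinetic energy KE = qV.

The de Broglie wavelength is then λ = h/√(2mqV):

λ = h/√(2mqV)
λ = (6.626 × 10^-34 J·s) / √(2 × 6.64 × 10^-27 kg × 3.204 × 10^-19 C × 56107.8 V)
λ = 4.29 × 10^-14 m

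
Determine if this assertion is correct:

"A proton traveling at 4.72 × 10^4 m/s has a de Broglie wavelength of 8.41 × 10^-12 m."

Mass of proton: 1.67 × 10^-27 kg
True

The claim is correct.

Using λ = h/(mv):
λ = (6.626 × 10^-34 J·s) / (1.67 × 10^-27 kg × 4.72 × 10^4 m/s)
λ = 8.41 × 10^-12 m

This matches the claimed value.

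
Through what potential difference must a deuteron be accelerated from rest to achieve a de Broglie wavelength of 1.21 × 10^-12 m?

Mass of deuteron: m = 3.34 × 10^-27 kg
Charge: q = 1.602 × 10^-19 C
280 V

From λ = h/√(2mqV), we solve for V:

λ² = h²/(2mqV)
V = h²/(2mqλ²)
V = (6.626 × 10^-34 J·s)² / (2 × 3.34 × 10^-27 kg × 1.602 × 10^-19 C × (1.21 × 10^-12 m)²)
V = 280 V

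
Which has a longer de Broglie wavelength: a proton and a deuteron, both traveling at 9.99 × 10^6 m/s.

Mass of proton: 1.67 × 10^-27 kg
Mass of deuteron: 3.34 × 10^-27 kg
The proton has the longer wavelength.

Using λ = h/(mv), since both particles have the same velocity, the wavelength depends only on mass.

For proton: λ₁ = h/(m₁v) = 3.97 × 10^-14 m
For deuteron: λ₂ = h/(m₂v) = 1.99 × 10^-14 m

Since λ ∝ 1/m at constant velocity, the lighter particle has the longer wavelength.

The proton has the longer de Broglie wavelength.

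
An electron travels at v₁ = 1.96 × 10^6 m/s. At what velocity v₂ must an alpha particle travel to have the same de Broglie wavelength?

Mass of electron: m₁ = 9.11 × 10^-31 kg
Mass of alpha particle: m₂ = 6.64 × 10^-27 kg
v₂ = 2.69 × 10^2 m/s

For equal de Broglie wavelengths: λ₁ = λ₂

h/(m₁v₁) = h/(m₂v₂)
m₁v₁ = m₂v₂
v₂ = v₁ · (m₁/m₂)

v₂ = 1.96 × 10^6 m/s × (9.11 × 10^-31 kg / 6.64 × 10^-27 kg)
v₂ = 2.69 × 10^2 m/s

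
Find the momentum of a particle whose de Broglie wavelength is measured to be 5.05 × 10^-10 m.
1.31 × 10^-24 kg·m/s

From the de Broglie relation λ = h/p, we solve for p:

p = h/λ
p = (6.626 × 10^-34 J·s) / (5.05 × 10^-10 m)
p = 1.31 × 10^-24 kg·m/s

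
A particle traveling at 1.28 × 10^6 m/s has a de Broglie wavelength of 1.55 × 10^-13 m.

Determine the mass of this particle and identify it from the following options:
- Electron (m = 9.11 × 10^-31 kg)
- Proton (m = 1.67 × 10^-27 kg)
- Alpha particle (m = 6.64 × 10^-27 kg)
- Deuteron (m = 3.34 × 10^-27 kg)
The particle is a deuteron.

From λ = h/(mv), solve for mass:

m = h/(λv)
m = (6.626 × 10^-34 J·s) / (1.55 × 10^-13 m × 1.28 × 10^6 m/s)
m = 3.34 × 10^-27 kg

Comparing with the listed masses, this is closest to a deuteron.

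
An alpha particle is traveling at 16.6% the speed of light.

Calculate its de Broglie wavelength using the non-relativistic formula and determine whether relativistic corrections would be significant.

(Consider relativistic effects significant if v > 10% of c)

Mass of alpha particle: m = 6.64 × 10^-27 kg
Yes, relativistic corrections are needed.

Using the non-relativistic de Broglie formula λ = h/(mv):

v = 16.6% × c = 4.977 × 10^7 m/s

λ = h/(mv)
λ = (6.626 × 10^-34 J·s) / (6.64 × 10^-27 kg × 4.977 × 10^7 m/s)
λ = 2.01 × 10^-15 m

Since v = 16.6% of c > 10% of c, relativistic corrections ARE significant and the actual wavelength would differ from this non-relativistic estimate.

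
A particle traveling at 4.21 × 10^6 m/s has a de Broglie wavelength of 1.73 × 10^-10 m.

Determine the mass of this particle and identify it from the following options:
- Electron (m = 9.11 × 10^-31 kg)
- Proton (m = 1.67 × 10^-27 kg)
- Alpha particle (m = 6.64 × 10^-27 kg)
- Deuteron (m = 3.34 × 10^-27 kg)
The particle is an electron.

From λ = h/(mv), solve for mass:

m = h/(λv)
m = (6.626 × 10^-34 J·s) / (1.73 × 10^-10 m × 4.21 × 10^6 m/s)
m = 9.10 × 10^-31 kg

Comparing with the listed masses, this is closest to an electron.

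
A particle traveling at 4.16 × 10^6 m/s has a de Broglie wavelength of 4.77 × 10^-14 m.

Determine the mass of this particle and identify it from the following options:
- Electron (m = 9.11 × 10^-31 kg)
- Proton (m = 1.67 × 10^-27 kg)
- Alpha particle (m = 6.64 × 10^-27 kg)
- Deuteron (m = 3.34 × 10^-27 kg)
The particle is a deuteron.

From λ = h/(mv), solve for mass:

m = h/(λv)
m = (6.626 × 10^-34 J·s) / (4.77 × 10^-14 m × 4.16 × 10^6 m/s)
m = 3.34 × 10^-27 kg

Comparing with the listed masses, this is closest to a deuteron.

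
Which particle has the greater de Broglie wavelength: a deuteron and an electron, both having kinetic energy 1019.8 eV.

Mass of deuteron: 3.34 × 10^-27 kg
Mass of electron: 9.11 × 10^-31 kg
The electron has the longer wavelength.

Using λ = h/√(2mKE):

For deuteron: λ₁ = h/√(2m₁KE) = 6.34 × 10^-13 m
For electron: λ₂ = h/√(2m₂KE) = 3.84 × 10^-11 m

Since λ ∝ 1/√m at constant kinetic energy, the lighter particle has the longer wavelength.

The electron has the longer de Broglie wavelength.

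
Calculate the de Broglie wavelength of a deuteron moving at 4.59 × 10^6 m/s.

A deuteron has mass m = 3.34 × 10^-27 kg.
4.32 × 10^-14 m

Using the de Broglie relation λ = h/(mv):

λ = h/(mv)
λ = (6.626 × 10^-34 J·s) / (3.34 × 10^-27 kg × 4.59 × 10^6 m/s)
λ = 4.32 × 10^-14 m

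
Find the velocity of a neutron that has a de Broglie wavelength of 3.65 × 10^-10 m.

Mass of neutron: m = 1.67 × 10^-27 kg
1.09 × 10^3 m/s

From the de Broglie relation λ = h/(mv), we solve for v:

v = h/(mλ)
v = (6.626 × 10^-34 J·s) / (1.67 × 10^-27 kg × 3.65 × 10^-10 m)
v = 1.09 × 10^3 m/s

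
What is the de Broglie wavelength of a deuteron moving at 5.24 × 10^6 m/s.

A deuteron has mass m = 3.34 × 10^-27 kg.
3.79 × 10^-14 m

Using the de Broglie relation λ = h/(mv):

λ = h/(mv)
λ = (6.626 × 10^-34 J·s) / (3.34 × 10^-27 kg × 5.24 × 10^6 m/s)
λ = 3.79 × 10^-14 m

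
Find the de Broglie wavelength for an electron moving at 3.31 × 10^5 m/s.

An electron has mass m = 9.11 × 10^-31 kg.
2.20 × 10^-9 m

Using the de Broglie relation λ = h/(mv):

λ = h/(mv)
λ = (6.626 × 10^-34 J·s) / (9.11 × 10^-31 kg × 3.31 × 10^5 m/s)
λ = 2.20 × 10^-9 m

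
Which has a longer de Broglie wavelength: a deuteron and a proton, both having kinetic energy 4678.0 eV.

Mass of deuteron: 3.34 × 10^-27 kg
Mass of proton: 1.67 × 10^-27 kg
The proton has the longer wavelength.

Using λ = h/√(2mKE):

For deuteron: λ₁ = h/√(2m₁KE) = 2.96 × 10^-13 m
For proton: λ₂ = h/√(2m₂KE) = 4.19 × 10^-13 m

Since λ ∝ 1/√m at constant kinetic energy, the lighter particle has the longer wavelength.

The proton has the longer de Broglie wavelength.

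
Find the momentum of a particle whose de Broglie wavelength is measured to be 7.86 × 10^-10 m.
8.43 × 10^-25 kg·m/s

From the de Broglie relation λ = h/p, we solve for p:

p = h/λ
p = (6.626 × 10^-34 J·s) / (7.86 × 10^-10 m)
p = 8.43 × 10^-25 kg·m/s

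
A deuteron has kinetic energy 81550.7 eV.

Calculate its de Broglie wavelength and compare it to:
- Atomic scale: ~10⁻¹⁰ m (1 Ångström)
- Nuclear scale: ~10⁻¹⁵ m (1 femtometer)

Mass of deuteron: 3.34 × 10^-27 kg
λ = 7.09 × 10^-14 m, which is between nuclear and atomic scales.

Using λ = h/√(2mKE):

KE = 81550.7 eV = 1.307 × 10^-14 J

λ = h/√(2mKE)
λ = (6.626 × 10^-34 J·s) / √(2 × 3.34 × 10^-27 kg × 1.307 × 10^-14 J)
λ = 7.09 × 10^-14 m

Comparison:
- Atomic scale (10⁻¹⁰ m): λ is 0.00071× this size
- Nuclear scale (10⁻¹⁵ m): λ is 71× this size

The wavelength is between nuclear and atomic scales.

This wavelength is appropriate for probing atomic structure but too large for nuclear physics experiments.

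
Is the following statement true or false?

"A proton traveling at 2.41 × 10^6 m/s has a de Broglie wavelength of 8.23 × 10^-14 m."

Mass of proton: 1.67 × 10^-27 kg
False

The claim is incorrect.

Using λ = h/(mv):
λ = (6.626 × 10^-34 J·s) / (1.67 × 10^-27 kg × 2.41 × 10^6 m/s)
λ = 1.65 × 10^-13 m

The actual wavelength differs from the claimed 8.23 × 10^-14 m.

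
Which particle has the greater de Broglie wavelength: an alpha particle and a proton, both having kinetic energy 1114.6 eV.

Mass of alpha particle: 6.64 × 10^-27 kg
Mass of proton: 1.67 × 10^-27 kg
The proton has the longer wavelength.

Using λ = h/√(2mKE):

For alpha particle: λ₁ = h/√(2m₁KE) = 4.30 × 10^-13 m
For proton: λ₂ = h/√(2m₂KE) = 8.58 × 10^-13 m

Since λ ∝ 1/√m at constant kinetic energy, the lighter particle has the longer wavelength.

The proton has the longer de Broglie wavelength.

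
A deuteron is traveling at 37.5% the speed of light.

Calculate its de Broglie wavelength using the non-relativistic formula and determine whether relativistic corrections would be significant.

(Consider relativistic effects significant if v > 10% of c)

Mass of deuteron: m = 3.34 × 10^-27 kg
Yes, relativistic corrections are needed.

Using the non-relativistic de Broglie formula λ = h/(mv):

v = 37.5% × c = 1.124 × 10^8 m/s

λ = h/(mv)
λ = (6.626 × 10^-34 J·s) / (3.34 × 10^-27 kg × 1.124 × 10^8 m/s)
λ = 1.76 × 10^-15 m

Since v = 37.5% of c > 10% of c, relativistic corrections ARE significant and the actual wavelength would differ from this non-relativistic estimate.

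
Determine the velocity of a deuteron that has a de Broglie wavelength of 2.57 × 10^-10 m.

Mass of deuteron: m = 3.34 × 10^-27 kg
7.72 × 10^2 m/s

From the de Broglie relation λ = h/(mv), we solve for v:

v = h/(mλ)
v = (6.626 × 10^-34 J·s) / (3.34 × 10^-27 kg × 2.57 × 10^-10 m)
v = 7.72 × 10^2 m/s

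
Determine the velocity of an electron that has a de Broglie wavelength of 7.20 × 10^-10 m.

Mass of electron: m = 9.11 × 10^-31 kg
1.01 × 10^6 m/s

From the de Broglie relation λ = h/(mv), we solve for v:

v = h/(mλ)
v = (6.626 × 10^-34 J·s) / (9.11 × 10^-31 kg × 7.20 × 10^-10 m)
v = 1.01 × 10^6 m/s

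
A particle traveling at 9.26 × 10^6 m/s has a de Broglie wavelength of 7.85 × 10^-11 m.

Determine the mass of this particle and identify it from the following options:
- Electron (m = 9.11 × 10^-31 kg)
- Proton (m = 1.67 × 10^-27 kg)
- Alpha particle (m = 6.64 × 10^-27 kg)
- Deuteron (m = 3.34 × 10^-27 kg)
The particle is an electron.

From λ = h/(mv), solve for mass:

m = h/(λv)
m = (6.626 × 10^-34 J·s) / (7.85 × 10^-11 m × 9.26 × 10^6 m/s)
m = 9.12 × 10^-31 kg

Comparing with the listed masses, this is closest to an electron.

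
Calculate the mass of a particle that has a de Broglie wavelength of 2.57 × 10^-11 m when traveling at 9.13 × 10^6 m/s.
2.82 × 10^-30 kg

From the de Broglie relation λ = h/(mv), we solve for m:

m = h/(λv)
m = (6.626 × 10^-34 J·s) / (2.57 × 10^-11 m × 9.13 × 10^6 m/s)
m = 2.82 × 10^-30 kg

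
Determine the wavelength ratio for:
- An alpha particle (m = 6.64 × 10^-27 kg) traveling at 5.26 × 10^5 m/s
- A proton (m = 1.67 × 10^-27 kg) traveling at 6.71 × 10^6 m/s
λ₁/λ₂ = 3.21

Using λ = h/(mv):

λ₁ = h/(m₁v₁) = 1.90 × 10^-13 m
λ₂ = h/(m₂v₂) = 5.91 × 10^-14 m

Ratio λ₁/λ₂ = (m₂v₂)/(m₁v₁)
         = (1.67 × 10^-27 kg × 6.71 × 10^6 m/s) / (6.64 × 10^-27 kg × 5.26 × 10^5 m/s)
         = 3.21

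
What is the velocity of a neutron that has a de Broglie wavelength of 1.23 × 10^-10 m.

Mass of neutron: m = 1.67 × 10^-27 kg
3.23 × 10^3 m/s

From the de Broglie relation λ = h/(mv), we solve for v:

v = h/(mλ)
v = (6.626 × 10^-34 J·s) / (1.67 × 10^-27 kg × 1.23 × 10^-10 m)
v = 3.23 × 10^3 m/s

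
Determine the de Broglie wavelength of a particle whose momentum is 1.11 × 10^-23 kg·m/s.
5.97 × 10^-11 m

Using the de Broglie relation λ = h/p:

λ = h/p
λ = (6.626 × 10^-34 J·s) / (1.11 × 10^-23 kg·m/s)
λ = 5.97 × 10^-11 m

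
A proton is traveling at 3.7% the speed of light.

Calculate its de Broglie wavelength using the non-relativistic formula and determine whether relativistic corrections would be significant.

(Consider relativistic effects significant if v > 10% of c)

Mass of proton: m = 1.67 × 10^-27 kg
No, relativistic corrections are not needed.

Using the non-relativistic de Broglie formula λ = h/(mv):

v = 3.7% × c = 1.109 × 10^7 m/s

λ = h/(mv)
λ = (6.626 × 10^-34 J·s) / (1.67 × 10^-27 kg × 1.109 × 10^7 m/s)
λ = 3.58 × 10^-14 m

Since v = 3.7% of c < 10% of c, relativistic corrections are NOT significant and this non-relativistic result is a good approximation.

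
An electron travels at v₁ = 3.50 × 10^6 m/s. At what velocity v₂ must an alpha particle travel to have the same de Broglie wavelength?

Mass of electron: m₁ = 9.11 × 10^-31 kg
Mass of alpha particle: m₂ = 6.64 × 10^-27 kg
v₂ = 4.80 × 10^2 m/s

For equal de Broglie wavelengths: λ₁ = λ₂

h/(m₁v₁) = h/(m₂v₂)
m₁v₁ = m₂v₂
v₂ = v₁ · (m₁/m₂)

v₂ = 3.50 × 10^6 m/s × (9.11 × 10^-31 kg / 6.64 × 10^-27 kg)
v₂ = 4.80 × 10^2 m/s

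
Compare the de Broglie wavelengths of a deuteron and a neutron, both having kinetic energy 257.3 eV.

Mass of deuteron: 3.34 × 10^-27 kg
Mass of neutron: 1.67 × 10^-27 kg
The neutron has the longer wavelength.

Using λ = h/√(2mKE):

For deuteron: λ₁ = h/√(2m₁KE) = 1.26 × 10^-12 m
For neutron: λ₂ = h/√(2m₂KE) = 1.79 × 10^-12 m

Since λ ∝ 1/√m at constant kinetic energy, the lighter particle has the longer wavelength.

The neutron has the longer de Broglie wavelength.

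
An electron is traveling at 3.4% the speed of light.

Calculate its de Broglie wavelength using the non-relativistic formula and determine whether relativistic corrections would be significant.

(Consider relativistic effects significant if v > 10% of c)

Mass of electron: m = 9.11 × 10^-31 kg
No, relativistic corrections are not needed.

Using the non-relativistic de Broglie formula λ = h/(mv):

v = 3.4% × c = 1.019 × 10^7 m/s

λ = h/(mv)
λ = (6.626 × 10^-34 J·s) / (9.11 × 10^-31 kg × 1.019 × 10^7 m/s)
λ = 7.14 × 10^-11 m

Since v = 3.4% of c < 10% of c, relativistic corrections are NOT significant and this non-relativistic result is a good approximation.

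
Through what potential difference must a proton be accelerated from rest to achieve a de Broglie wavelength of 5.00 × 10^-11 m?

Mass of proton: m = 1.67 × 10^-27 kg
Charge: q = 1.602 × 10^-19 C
3.28 × 10^-1 V

From λ = h/√(2mqV), we solve for V:

λ² = h²/(2mqV)
V = h²/(2mqλ²)
V = (6.626 × 10^-34 J·s)² / (2 × 1.67 × 10^-27 kg × 1.602 × 10^-19 C × (5.00 × 10^-11 m)²)
V = 3.28 × 10^-1 V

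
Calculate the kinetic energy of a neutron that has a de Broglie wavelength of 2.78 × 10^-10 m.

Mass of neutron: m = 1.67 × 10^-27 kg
1.70 × 10^-21 J (or 0.0106 eV)

From λ = h/√(2mKE), we solve for KE:

λ² = h²/(2mKE)
KE = h²/(2mλ²)
KE = (6.626 × 10^-34 J·s)² / (2 × 1.67 × 10^-27 kg × (2.78 × 10^-10 m)²)
KE = 1.70 × 10^-21 J
KE = 0.0106 eV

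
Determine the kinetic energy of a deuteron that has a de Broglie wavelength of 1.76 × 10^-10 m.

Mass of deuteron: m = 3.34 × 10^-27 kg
2.12 × 10^-21 J (or 0.0132 eV)

From λ = h/√(2mKE), we solve for KE:

λ² = h²/(2mKE)
KE = h²/(2mλ²)
KE = (6.626 × 10^-34 J·s)² / (2 × 3.34 × 10^-27 kg × (1.76 × 10^-10 m)²)
KE = 2.12 × 10^-21 J
KE = 0.0132 eV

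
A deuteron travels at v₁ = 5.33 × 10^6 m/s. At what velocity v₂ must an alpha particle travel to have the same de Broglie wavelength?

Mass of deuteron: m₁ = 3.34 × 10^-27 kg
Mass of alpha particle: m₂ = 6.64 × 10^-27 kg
v₂ = 2.68 × 10^6 m/s

For equal de Broglie wavelengths: λ₁ = λ₂

h/(m₁v₁) = h/(m₂v₂)
m₁v₁ = m₂v₂
v₂ = v₁ · (m₁/m₂)

v₂ = 5.33 × 10^6 m/s × (3.34 × 10^-27 kg / 6.64 × 10^-27 kg)
v₂ = 2.68 × 10^6 m/s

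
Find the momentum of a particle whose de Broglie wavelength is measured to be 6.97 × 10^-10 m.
9.51 × 10^-25 kg·m/s

From the de Broglie relation λ = h/p, we solve for p:

p = h/λ
p = (6.626 × 10^-34 J·s) / (6.97 × 10^-10 m)
p = 9.51 × 10^-25 kg·m/s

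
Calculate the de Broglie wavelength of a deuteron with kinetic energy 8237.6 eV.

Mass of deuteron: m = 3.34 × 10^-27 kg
2.23 × 10^-13 m

Using λ = h/√(2mKE):

First convert KE to Joules: KE = 8237.6 eV = 1.320 × 10^-15 J

λ = h/√(2mKE)
λ = (6.626 × 10^-34 J·s) / √(2 × 3.34 × 10^-27 kg × 1.320 × 10^-15 J)
λ = 2.23 × 10^-13 m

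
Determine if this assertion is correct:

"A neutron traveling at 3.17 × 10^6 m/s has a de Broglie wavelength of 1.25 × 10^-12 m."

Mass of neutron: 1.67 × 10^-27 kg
False

The claim is incorrect.

Using λ = h/(mv):
λ = (6.626 × 10^-34 J·s) / (1.67 × 10^-27 kg × 3.17 × 10^6 m/s)
λ = 1.25 × 10^-13 m

The actual wavelength differs from the claimed 1.25 × 10^-12 m.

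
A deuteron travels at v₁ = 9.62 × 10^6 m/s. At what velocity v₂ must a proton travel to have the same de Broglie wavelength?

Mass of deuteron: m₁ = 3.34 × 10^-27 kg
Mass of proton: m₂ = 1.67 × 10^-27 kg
v₂ = 1.92 × 10^7 m/s

For equal de Broglie wavelengths: λ₁ = λ₂

h/(m₁v₁) = h/(m₂v₂)
m₁v₁ = m₂v₂
v₂ = v₁ · (m₁/m₂)

v₂ = 9.62 × 10^6 m/s × (3.34 × 10^-27 kg / 1.67 × 10^-27 kg)
v₂ = 1.92 × 10^7 m/s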